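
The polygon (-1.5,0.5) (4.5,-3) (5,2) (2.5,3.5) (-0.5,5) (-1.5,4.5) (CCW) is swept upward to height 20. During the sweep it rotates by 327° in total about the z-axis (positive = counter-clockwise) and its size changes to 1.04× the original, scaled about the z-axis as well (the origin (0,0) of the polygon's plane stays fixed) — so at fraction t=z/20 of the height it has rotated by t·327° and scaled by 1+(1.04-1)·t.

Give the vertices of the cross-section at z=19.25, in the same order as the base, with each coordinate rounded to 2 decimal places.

t = z/height = 19.25/20 = 0.9625
s = 1 + (scale-1)·z/height = 1 + (1.04-1)·19.25/20 = 1.038500
θ = twist·z/height = 327°·19.25/20 = 314.7375° = 5.493206 rad
cos θ = 0.703860, sin θ = -0.710339 (intermediates below are computed at full precision and shown rounded to 5 d.p.)
v1: (-1.5,0.5) → rotate → (-0.70062,1.41744) → ×s → (-0.72759,1.47201) → (-0.73,1.47)
v2: (4.5,-3) → rotate → (1.03635,-5.30810) → ×s → (1.07625,-5.51247) → (1.08,-5.51)
v3: (5,2) → rotate → (4.93998,-2.14398) → ×s → (5.13017,-2.22652) → (5.13,-2.23)
v4: (2.5,3.5) → rotate → (4.24584,0.68766) → ×s → (4.40930,0.71414) → (4.41,0.71)
v5: (-0.5,5) → rotate → (3.19976,3.87447) → ×s → (3.32296,4.02364) → (3.32,4.02)
v6: (-1.5,4.5) → rotate → (2.14074,4.23288) → ×s → (2.22315,4.39584) → (2.22,4.40)

Cross-section at z=19.25: (-0.73,1.47) (1.08,-5.51) (5.13,-2.23) (4.41,0.71) (3.32,4.02) (2.22,4.40)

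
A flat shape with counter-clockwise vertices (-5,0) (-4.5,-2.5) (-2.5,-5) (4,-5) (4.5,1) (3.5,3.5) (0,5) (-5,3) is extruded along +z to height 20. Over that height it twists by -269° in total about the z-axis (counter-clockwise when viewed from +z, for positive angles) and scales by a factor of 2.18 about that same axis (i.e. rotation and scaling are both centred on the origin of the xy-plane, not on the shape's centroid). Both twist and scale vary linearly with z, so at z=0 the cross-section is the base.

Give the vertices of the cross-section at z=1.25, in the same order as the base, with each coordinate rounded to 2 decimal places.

Cross-section at z=1.25: (-5.14,1.55) (-5.40,-1.17) (-4.12,-4.36) (2.56,-6.38) (4.94,-0.37) (4.68,2.51) (1.55,5.14) (-4.21,4.64)

t = z/height = 1.25/20 = 0.0625
s = 1 + (scale-1)·z/height = 1 + (2.18-1)·1.25/20 = 1.073750
θ = twist·z/height = -269°·1.25/20 = -16.8125° = -0.293433 rad
cos θ = 0.957256, sin θ = -0.289241 (intermediates below are computed at full precision and shown rounded to 5 d.p.)
v1: (-5,0) → rotate → (-4.78628,1.44620) → ×s → (-5.13927,1.55286) → (-5.14,1.55)
v2: (-4.5,-2.5) → rotate → (-5.03076,-1.09156) → ×s → (-5.40177,-1.17206) → (-5.40,-1.17)
v3: (-2.5,-5) → rotate → (-3.83934,-4.06318) → ×s → (-4.12250,-4.36284) → (-4.12,-4.36)
v4: (4,-5) → rotate → (2.38282,-5.94324) → ×s → (2.55856,-6.38156) → (2.56,-6.38)
v5: (4.5,1) → rotate → (4.59689,-0.34433) → ×s → (4.93592,-0.36972) → (4.94,-0.37)
v6: (3.5,3.5) → rotate → (4.36274,2.33806) → ×s → (4.68449,2.51049) → (4.68,2.51)
v7: (0,5) → rotate → (1.44620,4.78628) → ×s → (1.55286,5.13927) → (1.55,5.14)
v8: (-5,3) → rotate → (-3.91856,4.31797) → ×s → (-4.20755,4.63642) → (-4.21,4.64)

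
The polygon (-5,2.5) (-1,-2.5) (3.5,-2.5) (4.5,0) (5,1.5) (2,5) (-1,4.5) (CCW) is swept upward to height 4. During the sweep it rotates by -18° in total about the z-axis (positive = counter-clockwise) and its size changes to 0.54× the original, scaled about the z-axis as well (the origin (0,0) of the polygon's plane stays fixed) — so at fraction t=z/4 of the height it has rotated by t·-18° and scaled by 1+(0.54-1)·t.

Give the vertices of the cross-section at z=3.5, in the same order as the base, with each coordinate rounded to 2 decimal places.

Cross-section at z=3.5: (-2.47,2.25) (-0.98,-1.28) (1.61,-2.01) (2.59,-0.73) (3.12,0.05) (1.96,2.55) (0.15,2.75)

t = z/height = 3.5/4 = 0.875
s = 1 + (scale-1)·z/height = 1 + (0.54-1)·3.5/4 = 0.597500
θ = twist·z/height = -18°·3.5/4 = -15.7500° = -0.274889 rad
cos θ = 0.962455, sin θ = -0.271440 (intermediates below are computed at full precision and shown rounded to 5 d.p.)
v1: (-5,2.5) → rotate → (-4.13368,3.76334) → ×s → (-2.46987,2.24860) → (-2.47,2.25)
v2: (-1,-2.5) → rotate → (-1.64106,-2.13470) → ×s → (-0.98053,-1.27548) → (-0.98,-1.28)
v3: (3.5,-2.5) → rotate → (2.68999,-3.35618) → ×s → (1.60727,-2.00532) → (1.61,-2.01)
v4: (4.5,0) → rotate → (4.33105,-1.22148) → ×s → (2.58780,-0.72984) → (2.59,-0.73)
v5: (5,1.5) → rotate → (5.21944,0.08648) → ×s → (3.11861,0.05167) → (3.12,0.05)
v6: (2,5) → rotate → (3.28211,4.26940) → ×s → (1.96106,2.55096) → (1.96,2.55)
v7: (-1,4.5) → rotate → (0.25903,4.60249) → ×s → (0.15477,2.74999) → (0.15,2.75)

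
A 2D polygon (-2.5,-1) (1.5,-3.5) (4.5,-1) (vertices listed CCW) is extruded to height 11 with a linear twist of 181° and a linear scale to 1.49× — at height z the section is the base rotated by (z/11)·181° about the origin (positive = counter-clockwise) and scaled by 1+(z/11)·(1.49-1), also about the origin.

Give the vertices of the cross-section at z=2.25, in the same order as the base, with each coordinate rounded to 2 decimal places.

Cross-section at z=2.25: (-1.53,-2.53) (3.64,-2.08) (4.62,2.10)

t = z/height = 2.25/11 = 0.204545
s = 1 + (scale-1)·z/height = 1 + (1.49-1)·2.25/11 = 1.100227
θ = twist·z/height = 181°·2.25/11 = 37.0227° = 0.646168 rad
cos θ = 0.798397, sin θ = 0.602132 (intermediates below are computed at full precision and shown rounded to 5 d.p.)
v1: (-2.5,-1) → rotate → (-1.39386,-2.30373) → ×s → (-1.53356,-2.53462) → (-1.53,-2.53)
v2: (1.5,-3.5) → rotate → (3.30506,-1.89119) → ×s → (3.63631,-2.08074) → (3.64,-2.08)
v3: (4.5,-1) → rotate → (4.19492,1.91120) → ×s → (4.61536,2.10275) → (4.62,2.10)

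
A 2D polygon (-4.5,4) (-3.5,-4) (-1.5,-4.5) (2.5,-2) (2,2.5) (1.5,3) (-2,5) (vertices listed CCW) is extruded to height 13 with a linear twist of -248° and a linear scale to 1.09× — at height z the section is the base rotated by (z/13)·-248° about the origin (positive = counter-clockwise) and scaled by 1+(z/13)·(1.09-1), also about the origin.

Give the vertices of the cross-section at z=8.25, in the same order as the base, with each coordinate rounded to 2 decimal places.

t = z/height = 8.25/13 = 0.634615
s = 1 + (scale-1)·z/height = 1 + (1.09-1)·8.25/13 = 1.057115
θ = twist·z/height = -248°·8.25/13 = -157.3846° = -2.746880 rad
cos θ = -0.923107, sin θ = -0.384543 (intermediates below are computed at full precision and shown rounded to 5 d.p.)
v1: (-4.5,4) → rotate → (5.69215,-1.96198) → ×s → (6.01726,-2.07404) → (6.02,-2.07)
v2: (-3.5,-4) → rotate → (1.69270,5.03833) → ×s → (1.78938,5.32610) → (1.79,5.33)
v3: (-1.5,-4.5) → rotate → (-0.34578,4.73080) → ×s → (-0.36553,5.00100) → (-0.37,5.00)
v4: (2.5,-2) → rotate → (-3.07685,0.88486) → ×s → (-3.25259,0.93539) → (-3.25,0.94)
v5: (2,2.5) → rotate → (-0.88486,-3.07685) → ×s → (-0.93539,-3.25259) → (-0.94,-3.25)
v6: (1.5,3) → rotate → (-0.23103,-3.34614) → ×s → (-0.24423,-3.53725) → (-0.24,-3.54)
v7: (-2,5) → rotate → (3.76893,-3.84645) → ×s → (3.98419,-4.06614) → (3.98,-4.07)

Cross-section at z=8.25: (6.02,-2.07) (1.79,5.33) (-0.37,5.00) (-3.25,0.94) (-0.94,-3.25) (-0.24,-3.54) (3.98,-4.07)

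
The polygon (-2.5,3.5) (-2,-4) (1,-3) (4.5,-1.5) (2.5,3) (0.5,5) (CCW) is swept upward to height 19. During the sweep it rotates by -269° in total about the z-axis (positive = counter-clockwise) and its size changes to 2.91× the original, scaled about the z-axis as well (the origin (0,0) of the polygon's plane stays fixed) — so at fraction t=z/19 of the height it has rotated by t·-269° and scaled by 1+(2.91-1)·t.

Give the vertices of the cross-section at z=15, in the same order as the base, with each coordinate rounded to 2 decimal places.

t = z/height = 15/19 = 0.789474
s = 1 + (scale-1)·z/height = 1 + (2.91-1)·15/19 = 2.507895
θ = twist·z/height = -269°·15/19 = -212.3684° = -3.706528 rad
cos θ = -0.844623, sin θ = 0.535361 (intermediates below are computed at full precision and shown rounded to 5 d.p.)
v1: (-2.5,3.5) → rotate → (0.23779,-4.29458) → ×s → (0.59636,-10.77037) → (0.60,-10.77)
v2: (-2,-4) → rotate → (3.83069,2.30777) → ×s → (9.60697,5.78764) → (9.61,5.79)
v3: (1,-3) → rotate → (0.76146,3.06923) → ×s → (1.90966,7.69731) → (1.91,7.70)
v4: (4.5,-1.5) → rotate → (-2.99776,3.67606) → ×s → (-7.51807,9.21917) → (-7.52,9.22)
v5: (2.5,3) → rotate → (-3.71764,-1.19547) → ×s → (-9.32345,-2.99810) → (-9.32,-3.00)
v6: (0.5,5) → rotate → (-3.09912,-3.95543) → ×s → (-7.77226,-9.91981) → (-7.77,-9.92)

Cross-section at z=15: (0.60,-10.77) (9.61,5.79) (1.91,7.70) (-7.52,9.22) (-9.32,-3.00) (-7.77,-9.92)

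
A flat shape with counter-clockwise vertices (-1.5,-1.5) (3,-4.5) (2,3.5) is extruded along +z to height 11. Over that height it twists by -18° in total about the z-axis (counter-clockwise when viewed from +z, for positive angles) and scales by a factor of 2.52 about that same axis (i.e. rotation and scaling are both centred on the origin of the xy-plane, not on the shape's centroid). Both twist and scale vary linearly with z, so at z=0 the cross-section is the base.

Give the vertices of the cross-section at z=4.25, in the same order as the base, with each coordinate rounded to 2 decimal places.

Cross-section at z=4.25: (-2.65,-2.08) (3.86,-7.67) (3.82,5.13)

t = z/height = 4.25/11 = 0.386364
s = 1 + (scale-1)·z/height = 1 + (2.52-1)·4.25/11 = 1.587273
θ = twist·z/height = -18°·4.25/11 = -6.9545° = -0.121380 rad
cos θ = 0.992643, sin θ = -0.121082 (intermediates below are computed at full precision and shown rounded to 5 d.p.)
v1: (-1.5,-1.5) → rotate → (-1.67059,-1.30734) → ×s → (-2.65168,-2.07511) → (-2.65,-2.08)
v2: (3,-4.5) → rotate → (2.43306,-4.83014) → ×s → (3.86193,-7.66674) → (3.86,-7.67)
v3: (2,3.5) → rotate → (2.40907,3.23209) → ×s → (3.82385,5.13020) → (3.82,5.13)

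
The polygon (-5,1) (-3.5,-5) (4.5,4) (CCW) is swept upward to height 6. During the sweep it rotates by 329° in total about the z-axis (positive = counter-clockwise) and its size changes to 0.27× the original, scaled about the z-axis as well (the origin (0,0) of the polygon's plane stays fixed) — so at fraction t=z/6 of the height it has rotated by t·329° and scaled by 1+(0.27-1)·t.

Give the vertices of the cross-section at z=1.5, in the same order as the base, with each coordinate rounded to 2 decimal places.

Cross-section at z=1.5: (-1.36,-3.94) (3.66,-3.39) (-2.74,4.09)

t = z/height = 1.5/6 = 0.25
s = 1 + (scale-1)·z/height = 1 + (0.27-1)·1.5/6 = 0.817500
θ = twist·z/height = 329°·1.5/6 = 82.2500° = 1.435533 rad
cos θ = 0.134851, sin θ = 0.990866 (intermediates below are computed at full precision and shown rounded to 5 d.p.)
v1: (-5,1) → rotate → (-1.66512,-4.81948) → ×s → (-1.36124,-3.93992) → (-1.36,-3.94)
v2: (-3.5,-5) → rotate → (4.48235,-4.14229) → ×s → (3.66432,-3.38632) → (3.66,-3.39)
v3: (4.5,4) → rotate → (-3.35663,4.99830) → ×s → (-2.74405,4.08611) → (-2.74,4.09)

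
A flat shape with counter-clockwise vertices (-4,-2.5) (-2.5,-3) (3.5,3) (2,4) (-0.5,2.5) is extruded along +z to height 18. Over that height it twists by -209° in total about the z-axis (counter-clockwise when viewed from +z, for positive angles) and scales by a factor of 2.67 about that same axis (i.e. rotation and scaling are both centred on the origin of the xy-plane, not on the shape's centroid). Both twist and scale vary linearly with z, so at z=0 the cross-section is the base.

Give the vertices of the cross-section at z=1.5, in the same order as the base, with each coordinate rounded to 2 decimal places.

t = z/height = 1.5/18 = 0.0833333
s = 1 + (scale-1)·z/height = 1 + (2.67-1)·1.5/18 = 1.139167
θ = twist·z/height = -209°·1.5/18 = -17.4167° = -0.303978 rad
cos θ = 0.954153, sin θ = -0.299318 (intermediates below are computed at full precision and shown rounded to 5 d.p.)
v1: (-4,-2.5) → rotate → (-4.56491,-1.18811) → ×s → (-5.20019,-1.35346) → (-5.20,-1.35)
v2: (-2.5,-3) → rotate → (-3.28334,-2.11416) → ×s → (-3.74027,-2.40839) → (-3.74,-2.41)
v3: (3.5,3) → rotate → (4.23749,1.81485) → ×s → (4.82721,2.06741) → (4.83,2.07)
v4: (2,4) → rotate → (3.10558,3.21798) → ×s → (3.53777,3.66581) → (3.54,3.67)
v5: (-0.5,2.5) → rotate → (0.27122,2.53504) → ×s → (0.30896,2.88784) → (0.31,2.89)

Cross-section at z=1.5: (-5.20,-1.35) (-3.74,-2.41) (4.83,2.07) (3.54,3.67) (0.31,2.89)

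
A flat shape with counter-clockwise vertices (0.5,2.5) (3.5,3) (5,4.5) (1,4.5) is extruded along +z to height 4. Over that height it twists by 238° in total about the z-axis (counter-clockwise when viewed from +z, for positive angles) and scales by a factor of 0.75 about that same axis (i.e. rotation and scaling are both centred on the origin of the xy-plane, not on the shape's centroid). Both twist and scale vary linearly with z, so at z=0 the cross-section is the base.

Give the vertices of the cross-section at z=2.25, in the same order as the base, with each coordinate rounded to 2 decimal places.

t = z/height = 2.25/4 = 0.5625
s = 1 + (scale-1)·z/height = 1 + (0.75-1)·2.25/4 = 0.859375
θ = twist·z/height = 238°·2.25/4 = 133.8750° = 2.336560 rad
cos θ = -0.693087, sin θ = 0.720854 (intermediates below are computed at full precision and shown rounded to 5 d.p.)
v1: (0.5,2.5) → rotate → (-2.14868,-1.37229) → ×s → (-1.84652,-1.17931) → (-1.85,-1.18)
v2: (3.5,3) → rotate → (-4.58837,0.44373) → ×s → (-3.94313,0.38133) → (-3.94,0.38)
v3: (5,4.5) → rotate → (-6.70928,0.48537) → ×s → (-5.76579,0.41712) → (-5.77,0.42)
v4: (1,4.5) → rotate → (-3.93693,-2.39804) → ×s → (-3.38330,-2.06082) → (-3.38,-2.06)

Cross-section at z=2.25: (-1.85,-1.18) (-3.94,0.38) (-5.77,0.42) (-3.38,-2.06)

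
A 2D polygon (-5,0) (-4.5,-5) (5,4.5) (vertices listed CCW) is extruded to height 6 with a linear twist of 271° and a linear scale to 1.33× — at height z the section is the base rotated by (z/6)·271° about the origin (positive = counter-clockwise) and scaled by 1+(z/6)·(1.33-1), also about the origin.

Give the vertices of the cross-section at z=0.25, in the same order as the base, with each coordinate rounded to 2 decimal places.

t = z/height = 0.25/6 = 0.0416667
s = 1 + (scale-1)·z/height = 1 + (1.33-1)·0.25/6 = 1.013750
θ = twist·z/height = 271°·0.25/6 = 11.2917° = 0.197077 rad
cos θ = 0.980643, sin θ = 0.195804 (intermediates below are computed at full precision and shown rounded to 5 d.p.)
v1: (-5,0) → rotate → (-4.90322,-0.97902) → ×s → (-4.97063,-0.99248) → (-4.97,-0.99)
v2: (-4.5,-5) → rotate → (-3.43388,-5.78433) → ×s → (-3.48109,-5.86387) → (-3.48,-5.86)
v3: (5,4.5) → rotate → (4.02210,5.39191) → ×s → (4.07740,5.46605) → (4.08,5.47)

Cross-section at z=0.25: (-4.97,-0.99) (-3.48,-5.86) (4.08,5.47)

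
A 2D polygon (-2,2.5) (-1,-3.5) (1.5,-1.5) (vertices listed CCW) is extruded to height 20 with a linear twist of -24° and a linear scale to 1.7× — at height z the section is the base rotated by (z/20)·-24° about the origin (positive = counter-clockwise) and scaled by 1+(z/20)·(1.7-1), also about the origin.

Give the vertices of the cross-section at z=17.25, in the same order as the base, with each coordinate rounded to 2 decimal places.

Cross-section at z=17.25: (-1.58,4.88) (-3.48,-4.68) (1.40,-3.10)

t = z/height = 17.25/20 = 0.8625
s = 1 + (scale-1)·z/height = 1 + (1.7-1)·17.25/20 = 1.603750
θ = twist·z/height = -24°·17.25/20 = -20.7000° = -0.361283 rad
cos θ = 0.935444, sin θ = -0.353475 (intermediates below are computed at full precision and shown rounded to 5 d.p.)
v1: (-2,2.5) → rotate → (-0.98720,3.04556) → ×s → (-1.58322,4.88432) → (-1.58,4.88)
v2: (-1,-3.5) → rotate → (-2.17261,-2.92058) → ×s → (-3.48432,-4.68388) → (-3.48,-4.68)
v3: (1.5,-1.5) → rotate → (0.87295,-1.93338) → ×s → (1.40000,-3.10066) → (1.40,-3.10)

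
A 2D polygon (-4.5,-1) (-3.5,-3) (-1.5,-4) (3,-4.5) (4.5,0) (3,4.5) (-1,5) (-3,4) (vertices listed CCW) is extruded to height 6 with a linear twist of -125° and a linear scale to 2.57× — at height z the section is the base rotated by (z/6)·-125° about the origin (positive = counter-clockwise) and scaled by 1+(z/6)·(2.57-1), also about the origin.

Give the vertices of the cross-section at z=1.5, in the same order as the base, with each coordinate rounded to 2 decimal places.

t = z/height = 1.5/6 = 0.25
s = 1 + (scale-1)·z/height = 1 + (2.57-1)·1.5/6 = 1.392500
θ = twist·z/height = -125°·1.5/6 = -31.2500° = -0.545415 rad
cos θ = 0.854912, sin θ = -0.518773 (intermediates below are computed at full precision and shown rounded to 5 d.p.)
v1: (-4.5,-1) → rotate → (-4.36588,1.47957) → ×s → (-6.07948,2.06030) → (-6.08,2.06)
v2: (-3.5,-3) → rotate → (-4.54851,-0.74903) → ×s → (-6.33380,-1.04302) → (-6.33,-1.04)
v3: (-1.5,-4) → rotate → (-3.35746,-2.64149) → ×s → (-4.67526,-3.67827) → (-4.68,-3.68)
v4: (3,-4.5) → rotate → (0.23026,-5.40342) → ×s → (0.32063,-7.52427) → (0.32,-7.52)
v5: (4.5,0) → rotate → (3.84710,-2.33448) → ×s → (5.35709,-3.25076) → (5.36,-3.25)
v6: (3,4.5) → rotate → (4.89922,2.29078) → ×s → (6.82216,3.18992) → (6.82,3.19)
v7: (-1,5) → rotate → (1.73895,4.79333) → ×s → (2.42149,6.67472) → (2.42,6.67)
v8: (-3,4) → rotate → (-0.48964,4.97597) → ×s → (-0.68183,6.92903) → (-0.68,6.93)

Cross-section at z=1.5: (-6.08,2.06) (-6.33,-1.04) (-4.68,-3.68) (0.32,-7.52) (5.36,-3.25) (6.82,3.19) (2.42,6.67) (-0.68,6.93)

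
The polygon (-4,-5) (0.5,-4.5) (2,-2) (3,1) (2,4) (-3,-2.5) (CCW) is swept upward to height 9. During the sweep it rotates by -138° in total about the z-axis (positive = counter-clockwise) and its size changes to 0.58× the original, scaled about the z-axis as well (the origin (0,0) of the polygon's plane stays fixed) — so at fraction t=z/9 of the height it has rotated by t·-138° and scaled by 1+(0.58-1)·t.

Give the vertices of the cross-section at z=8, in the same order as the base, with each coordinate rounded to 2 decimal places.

Cross-section at z=8: (-1.28,3.80) (-2.54,1.26) (-1.73,-0.38) (-0.49,-1.92) (1.43,-2.41) (-0.30,2.43)

t = z/height = 8/9 = 0.888889
s = 1 + (scale-1)·z/height = 1 + (0.58-1)·8/9 = 0.626667
θ = twist·z/height = -138°·8/9 = -122.6667° = -2.140937 rad
cos θ = -0.539751, sin θ = -0.841825 (intermediates below are computed at full precision and shown rounded to 5 d.p.)
v1: (-4,-5) → rotate → (-2.05012,6.06605) → ×s → (-1.28474,3.80139) → (-1.28,3.80)
v2: (0.5,-4.5) → rotate → (-4.05809,2.00797) → ×s → (-2.54307,1.25833) → (-2.54,1.26)
v3: (2,-2) → rotate → (-2.76315,-0.60415) → ×s → (-1.73157,-0.37860) → (-1.73,-0.38)
v4: (3,1) → rotate → (-0.77743,-3.06523) → ×s → (-0.48719,-1.92087) → (-0.49,-1.92)
v5: (2,4) → rotate → (2.28780,-3.84265) → ×s → (1.43369,-2.40806) → (1.43,-2.41)
v6: (-3,-2.5) → rotate → (-0.48531,3.87485) → ×s → (-0.30413,2.42824) → (-0.30,2.43)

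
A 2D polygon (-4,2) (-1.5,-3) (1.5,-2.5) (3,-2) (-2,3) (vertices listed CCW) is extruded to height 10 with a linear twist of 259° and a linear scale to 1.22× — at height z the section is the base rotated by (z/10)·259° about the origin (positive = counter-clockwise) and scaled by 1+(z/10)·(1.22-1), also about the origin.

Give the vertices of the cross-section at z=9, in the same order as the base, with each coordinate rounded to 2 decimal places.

t = z/height = 9/10 = 0.9
s = 1 + (scale-1)·z/height = 1 + (1.22-1)·9/10 = 1.198000
θ = twist·z/height = 259°·9/10 = 233.1000° = 4.068362 rad
cos θ = -0.600420, sin θ = -0.799685 (intermediates below are computed at full precision and shown rounded to 5 d.p.)
v1: (-4,2) → rotate → (4.00105,1.99790) → ×s → (4.79326,2.39348) → (4.79,2.39)
v2: (-1.5,-3) → rotate → (-1.49842,3.00079) → ×s → (-1.79511,3.59494) → (-1.80,3.59)
v3: (1.5,-2.5) → rotate → (-2.89984,0.30152) → ×s → (-3.47401,0.36123) → (-3.47,0.36)
v4: (3,-2) → rotate → (-3.40063,-1.19821) → ×s → (-4.07395,-1.43546) → (-4.07,-1.44)
v5: (-2,3) → rotate → (3.59989,-0.20189) → ×s → (4.31267,-0.24187) → (4.31,-0.24)

Cross-section at z=9: (4.79,2.39) (-1.80,3.59) (-3.47,0.36) (-4.07,-1.44) (4.31,-0.24)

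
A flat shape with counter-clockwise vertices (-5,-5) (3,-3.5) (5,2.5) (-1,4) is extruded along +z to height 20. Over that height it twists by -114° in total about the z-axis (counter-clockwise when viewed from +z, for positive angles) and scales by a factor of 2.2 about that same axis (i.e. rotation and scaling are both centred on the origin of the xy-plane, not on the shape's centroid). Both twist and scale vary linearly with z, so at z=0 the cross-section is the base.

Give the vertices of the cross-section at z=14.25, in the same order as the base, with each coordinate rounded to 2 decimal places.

Cross-section at z=14.25: (-10.58,7.75) (-5.57,-6.49) (6.00,-8.46) (7.05,2.97)

t = z/height = 14.25/20 = 0.7125
s = 1 + (scale-1)·z/height = 1 + (2.2-1)·14.25/20 = 1.855000
θ = twist·z/height = -114°·14.25/20 = -81.2250° = -1.417644 rad
cos θ = 0.152555, sin θ = -0.988295 (intermediates below are computed at full precision and shown rounded to 5 d.p.)
v1: (-5,-5) → rotate → (-5.70425,4.17870) → ×s → (-10.58138,7.75149) → (-10.58,7.75)
v2: (3,-3.5) → rotate → (-3.00137,-3.49883) → ×s → (-5.56754,-6.49032) → (-5.57,-6.49)
v3: (5,2.5) → rotate → (3.23351,-4.56009) → ×s → (5.99816,-8.45896) → (6.00,-8.46)
v4: (-1,4) → rotate → (3.80063,1.59851) → ×s → (7.05016,2.96524) → (7.05,2.97)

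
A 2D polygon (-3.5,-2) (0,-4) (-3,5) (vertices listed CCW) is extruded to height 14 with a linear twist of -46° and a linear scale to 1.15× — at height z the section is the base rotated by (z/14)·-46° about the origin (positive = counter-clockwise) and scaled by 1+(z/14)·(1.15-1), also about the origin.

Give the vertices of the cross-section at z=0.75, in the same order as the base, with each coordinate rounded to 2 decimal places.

t = z/height = 0.75/14 = 0.0535714
s = 1 + (scale-1)·z/height = 1 + (1.15-1)·0.75/14 = 1.008036
θ = twist·z/height = -46°·0.75/14 = -2.4643° = -0.043010 rad
cos θ = 0.999075, sin θ = -0.042997 (intermediates below are computed at full precision and shown rounded to 5 d.p.)
v1: (-3.5,-2) → rotate → (-3.58276,-1.84766) → ×s → (-3.61155,-1.86251) → (-3.61,-1.86)
v2: (0,-4) → rotate → (-0.17199,-3.99630) → ×s → (-0.17337,-4.02841) → (-0.17,-4.03)
v3: (-3,5) → rotate → (-2.78224,5.12437) → ×s → (-2.80460,5.16554) → (-2.80,5.17)

Cross-section at z=0.75: (-3.61,-1.86) (-0.17,-4.03) (-2.80,5.17)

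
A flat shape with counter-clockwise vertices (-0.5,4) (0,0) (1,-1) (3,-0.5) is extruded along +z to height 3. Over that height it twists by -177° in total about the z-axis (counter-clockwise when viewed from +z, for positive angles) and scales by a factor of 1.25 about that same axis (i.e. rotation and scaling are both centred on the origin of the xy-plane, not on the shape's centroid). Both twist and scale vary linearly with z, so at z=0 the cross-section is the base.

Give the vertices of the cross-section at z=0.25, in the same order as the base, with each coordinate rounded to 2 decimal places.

t = z/height = 0.25/3 = 0.0833333
s = 1 + (scale-1)·z/height = 1 + (1.25-1)·0.25/3 = 1.020833
θ = twist·z/height = -177°·0.25/3 = -14.7500° = -0.257436 rad
cos θ = 0.967046, sin θ = -0.254602 (intermediates below are computed at full precision and shown rounded to 5 d.p.)
v1: (-0.5,4) → rotate → (0.53488,3.99548) → ×s → (0.54603,4.07872) → (0.55,4.08)
v2: (0,0) → rotate → (0.00000,0.00000) → ×s → (0.00000,0.00000) → (0.00,0.00)
v3: (1,-1) → rotate → (0.71244,-1.22165) → ×s → (0.72729,-1.24710) → (0.73,-1.25)
v4: (3,-0.5) → rotate → (2.77384,-1.24733) → ×s → (2.83163,-1.27331) → (2.83,-1.27)

Cross-section at z=0.25: (0.55,4.08) (0.00,0.00) (0.73,-1.25) (2.83,-1.27)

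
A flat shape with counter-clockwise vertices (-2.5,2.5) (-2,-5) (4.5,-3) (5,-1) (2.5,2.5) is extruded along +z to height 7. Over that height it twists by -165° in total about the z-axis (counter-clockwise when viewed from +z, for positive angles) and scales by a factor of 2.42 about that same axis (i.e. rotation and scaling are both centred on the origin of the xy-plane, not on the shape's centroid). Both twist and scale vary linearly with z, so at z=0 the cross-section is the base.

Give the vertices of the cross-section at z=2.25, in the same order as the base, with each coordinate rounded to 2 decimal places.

t = z/height = 2.25/7 = 0.321429
s = 1 + (scale-1)·z/height = 1 + (2.42-1)·2.25/7 = 1.456429
θ = twist·z/height = -165°·2.25/7 = -53.0357° = -0.925648 rad
cos θ = 0.601317, sin θ = -0.799010 (intermediates below are computed at full precision and shown rounded to 5 d.p.)
v1: (-2.5,2.5) → rotate → (0.49423,3.50082) → ×s → (0.71982,5.09869) → (0.72,5.10)
v2: (-2,-5) → rotate → (-5.19769,-1.40856) → ×s → (-7.57006,-2.05147) → (-7.57,-2.05)
v3: (4.5,-3) → rotate → (0.30890,-5.39950) → ×s → (0.44988,-7.86398) → (0.45,-7.86)
v4: (5,-1) → rotate → (2.20757,-4.59637) → ×s → (3.21518,-6.69428) → (3.22,-6.69)
v5: (2.5,2.5) → rotate → (3.50082,-0.49423) → ×s → (5.09869,-0.71982) → (5.10,-0.72)

Cross-section at z=2.25: (0.72,5.10) (-7.57,-2.05) (0.45,-7.86) (3.22,-6.69) (5.10,-0.72)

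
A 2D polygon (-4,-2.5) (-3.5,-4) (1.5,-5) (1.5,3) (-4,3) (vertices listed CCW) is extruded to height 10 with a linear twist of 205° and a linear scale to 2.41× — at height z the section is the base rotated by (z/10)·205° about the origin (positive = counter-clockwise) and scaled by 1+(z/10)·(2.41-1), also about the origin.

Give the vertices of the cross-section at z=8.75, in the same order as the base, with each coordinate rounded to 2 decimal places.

t = z/height = 8.75/10 = 0.875
s = 1 + (scale-1)·z/height = 1 + (2.41-1)·8.75/10 = 2.233750
θ = twist·z/height = 205°·8.75/10 = 179.3750° = 3.130684 rad
cos θ = -0.999941, sin θ = 0.010908 (intermediates below are computed at full precision and shown rounded to 5 d.p.)
v1: (-4,-2.5) → rotate → (4.02703,2.45622) → ×s → (8.99538,5.48658) → (9.00,5.49)
v2: (-3.5,-4) → rotate → (3.54342,3.96158) → ×s → (7.91512,8.84919) → (7.92,8.85)
v3: (1.5,-5) → rotate → (-1.44537,5.01606) → ×s → (-3.22860,11.20463) → (-3.23,11.20)
v4: (1.5,3) → rotate → (-1.53264,-2.98346) → ×s → (-3.42352,-6.66430) → (-3.42,-6.66)
v5: (-4,3) → rotate → (3.96704,-3.04345) → ×s → (8.86137,-6.79832) → (8.86,-6.80)

Cross-section at z=8.75: (9.00,5.49) (7.92,8.85) (-3.23,11.20) (-3.42,-6.66) (8.86,-6.80)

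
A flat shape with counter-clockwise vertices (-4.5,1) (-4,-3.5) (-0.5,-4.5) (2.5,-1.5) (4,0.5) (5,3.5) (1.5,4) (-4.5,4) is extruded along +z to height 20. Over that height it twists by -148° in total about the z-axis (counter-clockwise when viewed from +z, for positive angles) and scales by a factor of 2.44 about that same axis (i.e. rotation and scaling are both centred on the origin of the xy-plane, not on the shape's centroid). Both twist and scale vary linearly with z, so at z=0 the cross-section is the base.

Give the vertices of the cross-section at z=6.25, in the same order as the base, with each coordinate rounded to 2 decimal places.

t = z/height = 6.25/20 = 0.3125
s = 1 + (scale-1)·z/height = 1 + (2.44-1)·6.25/20 = 1.450000
θ = twist·z/height = -148°·6.25/20 = -46.2500° = -0.807215 rad
cos θ = 0.691513, sin θ = -0.722364 (intermediates below are computed at full precision and shown rounded to 5 d.p.)
v1: (-4.5,1) → rotate → (-2.38944,3.94215) → ×s → (-3.46469,5.71612) → (-3.46,5.72)
v2: (-4,-3.5) → rotate → (-5.29433,0.46916) → ×s → (-7.67677,0.68028) → (-7.68,0.68)
v3: (-0.5,-4.5) → rotate → (-3.59639,-2.75063) → ×s → (-5.21477,-3.98841) → (-5.21,-3.99)
v4: (2.5,-1.5) → rotate → (0.64524,-2.84318) → ×s → (0.93559,-4.12261) → (0.94,-4.12)
v5: (4,0.5) → rotate → (3.12723,-2.54370) → ×s → (4.53449,-3.68836) → (4.53,-3.69)
v6: (5,3.5) → rotate → (5.98584,-1.19152) → ×s → (8.67947,-1.72771) → (8.68,-1.73)
v7: (1.5,4) → rotate → (3.92673,1.68251) → ×s → (5.69375,2.43963) → (5.69,2.44)
v8: (-4.5,4) → rotate → (-0.22235,6.01669) → ×s → (-0.32241,8.72420) → (-0.32,8.72)

Cross-section at z=6.25: (-3.46,5.72) (-7.68,0.68) (-5.21,-3.99) (0.94,-4.12) (4.53,-3.69) (8.68,-1.73) (5.69,2.44) (-0.32,8.72)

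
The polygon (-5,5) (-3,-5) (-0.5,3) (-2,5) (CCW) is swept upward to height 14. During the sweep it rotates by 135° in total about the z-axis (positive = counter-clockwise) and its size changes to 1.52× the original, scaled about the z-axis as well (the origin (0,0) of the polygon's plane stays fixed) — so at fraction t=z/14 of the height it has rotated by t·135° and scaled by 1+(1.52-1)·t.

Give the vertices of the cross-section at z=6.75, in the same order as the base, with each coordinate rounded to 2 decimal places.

Cross-section at z=6.75: (-8.31,-3.04) (4.09,-6.04) (-3.67,1.01) (-6.73,0.37)

t = z/height = 6.75/14 = 0.482143
s = 1 + (scale-1)·z/height = 1 + (1.52-1)·6.75/14 = 1.250714
θ = twist·z/height = 135°·6.75/14 = 65.0893° = 1.136022 rad
cos θ = 0.421205, sin θ = 0.906965 (intermediates below are computed at full precision and shown rounded to 5 d.p.)
v1: (-5,5) → rotate → (-6.64085,-2.42880) → ×s → (-8.30581,-3.03773) → (-8.31,-3.04)
v2: (-3,-5) → rotate → (3.27121,-4.82692) → ×s → (4.09135,-6.03710) → (4.09,-6.04)
v3: (-0.5,3) → rotate → (-2.93150,0.81013) → ×s → (-3.66647,1.01325) → (-3.67,1.01)
v4: (-2,5) → rotate → (-5.37724,0.29210) → ×s → (-6.72539,0.36533) → (-6.73,0.37)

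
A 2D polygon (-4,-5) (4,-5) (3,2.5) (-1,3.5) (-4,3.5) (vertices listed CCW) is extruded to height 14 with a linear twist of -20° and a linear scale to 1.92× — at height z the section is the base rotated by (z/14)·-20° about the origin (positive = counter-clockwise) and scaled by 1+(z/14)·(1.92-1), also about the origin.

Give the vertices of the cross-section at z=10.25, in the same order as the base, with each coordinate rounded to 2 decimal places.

t = z/height = 10.25/14 = 0.732143
s = 1 + (scale-1)·z/height = 1 + (1.92-1)·10.25/14 = 1.673571
θ = twist·z/height = -20°·10.25/14 = -14.6429° = -0.255566 rad
cos θ = 0.967520, sin θ = -0.252793 (intermediates below are computed at full precision and shown rounded to 5 d.p.)
v1: (-4,-5) → rotate → (-5.13405,-3.82643) → ×s → (-8.59219,-6.40380) → (-8.59,-6.40)
v2: (4,-5) → rotate → (2.60612,-5.84877) → ×s → (4.36152,-9.78834) → (4.36,-9.79)
v3: (3,2.5) → rotate → (3.53454,1.66042) → ×s → (5.91531,2.77883) → (5.92,2.78)
v4: (-1,3.5) → rotate → (-0.08274,3.63911) → ×s → (-0.13848,6.09032) → (-0.14,6.09)
v5: (-4,3.5) → rotate → (-2.98531,4.39749) → ×s → (-4.99612,7.35952) → (-5.00,7.36)

Cross-section at z=10.25: (-8.59,-6.40) (4.36,-9.79) (5.92,2.78) (-0.14,6.09) (-5.00,7.36)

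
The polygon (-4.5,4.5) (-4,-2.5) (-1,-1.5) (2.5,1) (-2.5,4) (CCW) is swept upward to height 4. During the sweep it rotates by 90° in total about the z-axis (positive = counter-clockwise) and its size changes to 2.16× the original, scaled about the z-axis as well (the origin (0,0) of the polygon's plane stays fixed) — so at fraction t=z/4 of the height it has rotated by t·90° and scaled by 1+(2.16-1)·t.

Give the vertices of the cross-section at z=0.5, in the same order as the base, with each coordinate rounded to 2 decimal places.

Cross-section at z=0.5: (-6.06,4.05) (-3.93,-3.70) (-0.79,-1.91) (2.58,1.68) (-3.70,3.93)

t = z/height = 0.5/4 = 0.125
s = 1 + (scale-1)·z/height = 1 + (2.16-1)·0.5/4 = 1.145000
θ = twist·z/height = 90°·0.5/4 = 11.2500° = 0.196350 rad
cos θ = 0.980785, sin θ = 0.195090 (intermediates below are computed at full precision and shown rounded to 5 d.p.)
v1: (-4.5,4.5) → rotate → (-5.29144,3.53563) → ×s → (-6.05870,4.04829) → (-6.06,4.05)
v2: (-4,-2.5) → rotate → (-3.43542,-3.23232) → ×s → (-3.93355,-3.70101) → (-3.93,-3.70)
v3: (-1,-1.5) → rotate → (-0.68815,-1.66627) → ×s → (-0.78793,-1.90788) → (-0.79,-1.91)
v4: (2.5,1) → rotate → (2.25687,1.46851) → ×s → (2.58412,1.68145) → (2.58,1.68)
v5: (-2.5,4) → rotate → (-3.23232,3.43542) → ×s → (-3.70101,3.93355) → (-3.70,3.93)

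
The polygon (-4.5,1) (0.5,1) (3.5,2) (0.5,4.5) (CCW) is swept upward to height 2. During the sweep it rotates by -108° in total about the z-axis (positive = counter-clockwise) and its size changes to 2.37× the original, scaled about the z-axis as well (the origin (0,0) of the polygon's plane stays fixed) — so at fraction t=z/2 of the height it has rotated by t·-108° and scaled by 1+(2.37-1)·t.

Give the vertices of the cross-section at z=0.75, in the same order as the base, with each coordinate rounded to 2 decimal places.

t = z/height = 0.75/2 = 0.375
s = 1 + (scale-1)·z/height = 1 + (2.37-1)·0.75/2 = 1.513750
θ = twist·z/height = -108°·0.75/2 = -40.5000° = -0.706858 rad
cos θ = 0.760406, sin θ = -0.649448 (intermediates below are computed at full precision and shown rounded to 5 d.p.)
v1: (-4.5,1) → rotate → (-2.77238,3.68292) → ×s → (-4.19669,5.57502) → (-4.20,5.58)
v2: (0.5,1) → rotate → (1.02965,0.43568) → ×s → (1.55863,0.65951) → (1.56,0.66)
v3: (3.5,2) → rotate → (3.96032,-0.75226) → ×s → (5.99493,-1.13873) → (5.99,-1.14)
v4: (0.5,4.5) → rotate → (3.30272,3.09710) → ×s → (4.99949,4.68824) → (5.00,4.69)

Cross-section at z=0.75: (-4.20,5.58) (1.56,0.66) (5.99,-1.14) (5.00,4.69)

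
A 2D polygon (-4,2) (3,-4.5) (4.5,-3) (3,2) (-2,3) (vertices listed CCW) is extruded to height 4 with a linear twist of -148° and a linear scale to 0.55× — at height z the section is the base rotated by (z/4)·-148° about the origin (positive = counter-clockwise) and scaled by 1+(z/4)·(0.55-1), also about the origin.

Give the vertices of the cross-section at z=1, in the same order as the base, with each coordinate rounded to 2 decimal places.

Cross-section at z=1: (-1.77,3.55) (-0.28,-4.79) (1.59,-4.53) (3.19,-0.18) (0.18,3.19)

t = z/height = 1/4 = 0.25
s = 1 + (scale-1)·z/height = 1 + (0.55-1)·1/4 = 0.887500
θ = twist·z/height = -148°·1/4 = -37.0000° = -0.645772 rad
cos θ = 0.798636, sin θ = -0.601815 (intermediates below are computed at full precision and shown rounded to 5 d.p.)
v1: (-4,2) → rotate → (-1.99091,4.00453) → ×s → (-1.76693,3.55402) → (-1.77,3.55)
v2: (3,-4.5) → rotate → (-0.31226,-5.39930) → ×s → (-0.27713,-4.79188) → (-0.28,-4.79)
v3: (4.5,-3) → rotate → (1.78841,-5.10407) → ×s → (1.58722,-4.52987) → (1.59,-4.53)
v4: (3,2) → rotate → (3.59954,-0.20817) → ×s → (3.19459,-0.18475) → (3.19,-0.18)
v5: (-2,3) → rotate → (0.20817,3.59954) → ×s → (0.18475,3.19459) → (0.18,3.19)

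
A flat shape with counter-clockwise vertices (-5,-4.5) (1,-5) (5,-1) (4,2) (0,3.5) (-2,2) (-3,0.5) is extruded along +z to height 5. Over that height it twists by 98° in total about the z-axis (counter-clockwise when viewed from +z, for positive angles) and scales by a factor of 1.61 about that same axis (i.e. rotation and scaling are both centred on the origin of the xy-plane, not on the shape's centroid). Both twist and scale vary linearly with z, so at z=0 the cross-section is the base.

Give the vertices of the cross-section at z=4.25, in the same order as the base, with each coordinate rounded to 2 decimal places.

Cross-section at z=4.25: (5.90,-8.34) (7.72,0.62) (2.39,7.36) (-2.31,6.39) (-5.28,0.62) (-3.37,-2.66) (-1.29,-4.44)

t = z/height = 4.25/5 = 0.85
s = 1 + (scale-1)·z/height = 1 + (1.61-1)·4.25/5 = 1.518500
θ = twist·z/height = 98°·4.25/5 = 83.3000° = 1.453859 rad
cos θ = 0.116671, sin θ = 0.993171 (intermediates below are computed at full precision and shown rounded to 5 d.p.)
v1: (-5,-4.5) → rotate → (3.88591,-5.49087) → ×s → (5.90076,-8.33789) → (5.90,-8.34)
v2: (1,-5) → rotate → (5.08252,0.40982) → ×s → (7.71781,0.62231) → (7.72,0.62)
v3: (5,-1) → rotate → (1.57652,4.84918) → ×s → (2.39395,7.36348) → (2.39,7.36)
v4: (4,2) → rotate → (-1.51966,4.20602) → ×s → (-2.30760,6.38685) → (-2.31,6.39)
v5: (0,3.5) → rotate → (-3.47610,0.40835) → ×s → (-5.27845,0.62008) → (-5.28,0.62)
v6: (-2,2) → rotate → (-2.21968,-1.75300) → ×s → (-3.37059,-2.66193) → (-3.37,-2.66)
v7: (-3,0.5) → rotate → (-0.84660,-2.92118) → ×s → (-1.28556,-4.43581) → (-1.29,-4.44)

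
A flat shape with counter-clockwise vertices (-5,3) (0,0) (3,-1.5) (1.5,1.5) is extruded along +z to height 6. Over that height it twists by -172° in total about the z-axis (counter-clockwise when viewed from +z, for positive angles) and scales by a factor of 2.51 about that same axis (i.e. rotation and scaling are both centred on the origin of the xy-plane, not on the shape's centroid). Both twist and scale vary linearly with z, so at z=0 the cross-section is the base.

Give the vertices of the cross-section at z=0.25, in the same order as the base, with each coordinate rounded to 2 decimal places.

Cross-section at z=0.25: (-4.88,3.83) (0.00,0.00) (2.96,-1.98) (1.78,1.38)

t = z/height = 0.25/6 = 0.0416667
s = 1 + (scale-1)·z/height = 1 + (2.51-1)·0.25/6 = 1.062917
θ = twist·z/height = -172°·0.25/6 = -7.1667° = -0.125082 rad
cos θ = 0.992187, sin θ = -0.124756 (intermediates below are computed at full precision and shown rounded to 5 d.p.)
v1: (-5,3) → rotate → (-4.58667,3.60034) → ×s → (-4.87525,3.82686) → (-4.88,3.83)
v2: (0,0) → rotate → (0.00000,0.00000) → ×s → (0.00000,0.00000) → (0.00,0.00)
v3: (3,-1.5) → rotate → (2.78943,-1.86255) → ×s → (2.96493,-1.97973) → (2.96,-1.98)
v4: (1.5,1.5) → rotate → (1.67542,1.30115) → ×s → (1.78083,1.38301) → (1.78,1.38)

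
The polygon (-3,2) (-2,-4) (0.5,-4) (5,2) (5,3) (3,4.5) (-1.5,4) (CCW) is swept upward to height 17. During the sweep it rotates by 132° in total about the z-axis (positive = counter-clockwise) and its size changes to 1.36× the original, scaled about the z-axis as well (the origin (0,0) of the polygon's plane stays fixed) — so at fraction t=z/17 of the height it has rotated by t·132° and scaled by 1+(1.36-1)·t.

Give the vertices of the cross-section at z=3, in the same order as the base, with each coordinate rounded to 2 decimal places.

t = z/height = 3/17 = 0.176471
s = 1 + (scale-1)·z/height = 1 + (1.36-1)·3/17 = 1.063529
θ = twist·z/height = 132°·3/17 = 23.2941° = 0.406559 rad
cos θ = 0.918487, sin θ = 0.395451 (intermediates below are computed at full precision and shown rounded to 5 d.p.)
v1: (-3,2) → rotate → (-3.54636,0.65062) → ×s → (-3.77166,0.69195) → (-3.77,0.69)
v2: (-2,-4) → rotate → (-0.25517,-4.46485) → ×s → (-0.27138,-4.74850) → (-0.27,-4.75)
v3: (0.5,-4) → rotate → (2.04105,-3.47622) → ×s → (2.17071,-3.69706) → (2.17,-3.70)
v4: (5,2) → rotate → (3.80153,3.81423) → ×s → (4.04304,4.05655) → (4.04,4.06)
v5: (5,3) → rotate → (3.40608,4.73272) → ×s → (3.62247,5.03338) → (3.62,5.03)
v6: (3,4.5) → rotate → (0.97593,5.31955) → ×s → (1.03793,5.65749) → (1.04,5.66)
v7: (-1.5,4) → rotate → (-2.95954,3.08077) → ×s → (-3.14755,3.27649) → (-3.15,3.28)

Cross-section at z=3: (-3.77,0.69) (-0.27,-4.75) (2.17,-3.70) (4.04,4.06) (3.62,5.03) (1.04,5.66) (-3.15,3.28)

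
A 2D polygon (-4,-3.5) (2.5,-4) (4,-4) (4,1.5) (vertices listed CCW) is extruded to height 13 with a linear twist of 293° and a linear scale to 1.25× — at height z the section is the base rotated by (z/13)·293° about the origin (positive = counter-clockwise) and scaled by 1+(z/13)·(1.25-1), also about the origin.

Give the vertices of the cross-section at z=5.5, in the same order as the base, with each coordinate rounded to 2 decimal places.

t = z/height = 5.5/13 = 0.423077
s = 1 + (scale-1)·z/height = 1 + (1.25-1)·5.5/13 = 1.105769
θ = twist·z/height = 293°·5.5/13 = 123.9615° = 2.163537 rad
cos θ = -0.558636, sin θ = 0.829413 (intermediates below are computed at full precision and shown rounded to 5 d.p.)
v1: (-4,-3.5) → rotate → (5.13749,-1.36242) → ×s → (5.68088,-1.50653) → (5.68,-1.51)
v2: (2.5,-4) → rotate → (1.92106,4.30808) → ×s → (2.12425,4.76374) → (2.12,4.76)
v3: (4,-4) → rotate → (1.08311,5.55220) → ×s → (1.19767,6.13945) → (1.20,6.14)
v4: (4,1.5) → rotate → (-3.47866,2.47970) → ×s → (-3.84660,2.74197) → (-3.85,2.74)

Cross-section at z=5.5: (5.68,-1.51) (2.12,4.76) (1.20,6.14) (-3.85,2.74)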